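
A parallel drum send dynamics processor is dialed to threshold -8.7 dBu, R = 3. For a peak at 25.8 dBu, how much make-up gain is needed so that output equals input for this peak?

23 dB

Overshoot 34.5 dB → 34.5/3 = 11.5 dB after compression, so the compressed level is -8.7 + 11.5 = 2.8 dBu.
Make-up = target − compressed = 25.8 − 2.8 = 23 dB.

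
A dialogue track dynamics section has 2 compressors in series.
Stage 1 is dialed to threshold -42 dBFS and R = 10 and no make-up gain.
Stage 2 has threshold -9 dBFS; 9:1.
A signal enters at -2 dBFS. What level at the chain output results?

Stage 1: overshoot 40 dB → 40/10 = 4 dB → -38 dBFS.
Stage 2: -38 dBFS ≤ -9 dBFS, so stage 2 doesn't engage; output -38 dBFS.

-38 dBFS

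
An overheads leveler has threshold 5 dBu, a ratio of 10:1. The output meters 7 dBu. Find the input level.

The compressed level sits 7 − 5 = 2 dB over threshold.
Undo the ratio: input overshoot = 2 × 10 = 20 dB, giving input = 25 dBu.

25 dBu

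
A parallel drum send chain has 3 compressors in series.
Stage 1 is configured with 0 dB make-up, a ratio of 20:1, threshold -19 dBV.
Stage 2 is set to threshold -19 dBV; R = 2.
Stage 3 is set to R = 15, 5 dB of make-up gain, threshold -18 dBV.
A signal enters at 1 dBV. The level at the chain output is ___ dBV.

-13.5 dBV

Stage 1: 1 dBV is 20 dB over -19 dBV; at 20:1 that becomes 1 dB over, giving -18 dBV.
Stage 2: -18 dBV is 1 dB over -19 dBV; at 2:1 that becomes 0.5 dB over, giving -18.5 dBV.
Stage 3: -18.5 dBV ≤ -18 dBV, so stage 3 doesn't engage; make-up brings it to -13.5 dBV.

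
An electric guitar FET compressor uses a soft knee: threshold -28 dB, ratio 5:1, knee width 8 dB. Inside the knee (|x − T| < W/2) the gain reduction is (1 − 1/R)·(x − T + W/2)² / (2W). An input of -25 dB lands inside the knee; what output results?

x − T + W/2 = -25 − (-28) + 4 = 7.
GR = (1 − 1/5) × 7² / 16 = 0.8 × 49 / 16 = 2.45 dB.
Output = -25 − 2.45 = -27.45 dB.

-27.45 dB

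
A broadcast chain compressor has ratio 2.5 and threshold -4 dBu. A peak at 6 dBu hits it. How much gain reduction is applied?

Overshoot = 6 − (-4) = 10 dB.
After 2.5:1 compression the overshoot becomes 10/2.5 = 4 dB.
Gain reduction = 10 − 4 = 6 dB.

6 dB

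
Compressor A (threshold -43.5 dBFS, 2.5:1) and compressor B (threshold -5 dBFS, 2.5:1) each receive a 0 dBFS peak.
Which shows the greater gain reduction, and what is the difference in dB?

A: overshoot 43.5 dB → output overshoot 17.4 dB → GR 26.1 dB.
B: overshoot 5 dB → output overshoot 2 dB → GR 3 dB.
A applies 23.1 dB more gain reduction.

A, by 23.1 dB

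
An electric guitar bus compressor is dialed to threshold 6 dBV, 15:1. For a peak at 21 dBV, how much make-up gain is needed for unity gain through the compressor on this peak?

14 dB

Without make-up, output = threshold + overshoot/15 = 6 + 1 = 7 dBV.
Gap to target: 14 dB.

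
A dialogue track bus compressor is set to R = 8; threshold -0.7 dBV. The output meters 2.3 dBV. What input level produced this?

Post-compression overshoot = 2.3 − (-0.7) = 3 dB.
Input overshoot = R × output overshoot = 24 dB → input = -0.7 + 24 = 23.3 dBV.

23.3 dBV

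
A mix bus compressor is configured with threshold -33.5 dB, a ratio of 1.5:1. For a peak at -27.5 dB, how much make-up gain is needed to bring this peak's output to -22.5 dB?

7 dB

The peak compresses to -33.5 + 6/1.5 = -29.5 dB.
To reach -22.5 dB requires -22.5 − (-29.5) = 7 dB of make-up.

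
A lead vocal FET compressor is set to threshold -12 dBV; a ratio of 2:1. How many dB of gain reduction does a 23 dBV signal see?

23 dBV exceeds the threshold by 35 dB.
At 2:1, output sits 35/2 = 17.5 dB above threshold.
So the signal is attenuated by 35 − 17.5 = 17.5 dB.

17.5 dB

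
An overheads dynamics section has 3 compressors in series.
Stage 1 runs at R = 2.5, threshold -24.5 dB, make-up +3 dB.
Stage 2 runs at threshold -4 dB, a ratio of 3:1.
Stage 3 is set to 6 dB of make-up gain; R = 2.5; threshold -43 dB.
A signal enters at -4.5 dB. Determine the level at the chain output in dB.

-25.2 dB

Stage 1: -4.5 dB is 20 dB over -24.5 dB; at 2.5:1 that becomes 8 dB over, giving -16.5 dB; +3 dB make-up → -13.5 dB.
Stage 2: below threshold (-13.5 ≤ -4); passes unchanged; output -13.5 dB.
Stage 3: -13.5 dB is 29.5 dB over -43 dB; at 2.5:1 that becomes 11.8 dB over, giving -31.2 dB; +6 dB make-up → -25.2 dB.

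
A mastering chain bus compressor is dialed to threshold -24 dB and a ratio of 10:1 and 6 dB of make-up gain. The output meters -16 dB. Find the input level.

Stripping the +6 dB make-up gives -22 dB at the gain stage.
That's 2 dB above the -24 dB threshold.
Before 10:1 compression the overshoot was 2 × 10 = 20 dB, so input = -24 + 20 = -4 dB.

-4 dB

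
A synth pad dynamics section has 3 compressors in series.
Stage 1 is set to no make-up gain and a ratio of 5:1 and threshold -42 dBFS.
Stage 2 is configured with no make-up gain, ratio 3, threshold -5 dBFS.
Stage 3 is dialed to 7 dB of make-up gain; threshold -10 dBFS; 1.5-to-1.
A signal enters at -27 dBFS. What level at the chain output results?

-32 dBFS

Stage 1: overshoot 15 dB → 15/5 = 3 dB → -39 dBFS.
Stage 2: below threshold (-39 ≤ -5); passes unchanged; output -39 dBFS.
Stage 3: below threshold (-39 ≤ -10); passes unchanged; make-up brings it to -32 dBFS.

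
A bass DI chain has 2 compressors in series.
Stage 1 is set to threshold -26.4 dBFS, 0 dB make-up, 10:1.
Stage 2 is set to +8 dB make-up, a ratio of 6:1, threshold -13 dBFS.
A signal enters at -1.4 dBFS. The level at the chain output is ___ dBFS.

Stage 1: -1.4 dBFS is 25 dB over -26.4 dBFS; at 10:1 that becomes 2.5 dB over, giving -23.9 dBFS.
Stage 2: -23.9 dBFS is at or below the -13 dBFS threshold — no compression; make-up brings it to -15.9 dBFS.

-15.9 dBFS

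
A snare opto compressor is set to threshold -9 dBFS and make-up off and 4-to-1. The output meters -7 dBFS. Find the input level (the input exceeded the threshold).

The compressed level sits -7 − (-9) = 2 dB over threshold.
Before 4:1 compression the overshoot was 2 × 4 = 8 dB, so input = -9 + 8 = -1 dBFS.

-1 dBFS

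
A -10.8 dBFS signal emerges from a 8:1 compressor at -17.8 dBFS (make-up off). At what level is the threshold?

Gain reduction = -10.8 − (-17.8) = 7 dB; output overshoot = GR / (R − 1) = 7 / 7 = 1 dB.
Threshold = output − output overshoot = -17.8 − 1 = -18.8 dBFS.

-18.8 dBFS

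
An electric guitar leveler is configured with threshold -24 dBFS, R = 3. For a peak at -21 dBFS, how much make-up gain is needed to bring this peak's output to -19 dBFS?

4 dB

Overshoot 3 dB → 3/3 = 1 dB after compression, so the compressed level is -24 + 1 = -23 dBFS.
Make-up = target − compressed = -19 − (-23) = 4 dB.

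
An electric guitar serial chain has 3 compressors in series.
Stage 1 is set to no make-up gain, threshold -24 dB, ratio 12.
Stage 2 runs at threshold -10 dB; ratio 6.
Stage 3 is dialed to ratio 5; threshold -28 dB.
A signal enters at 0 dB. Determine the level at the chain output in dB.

Stage 1: overshoot 24 dB → 24/12 = 2 dB → -22 dB.
Stage 2: -22 dB ≤ -10 dB, so stage 2 doesn't engage; output -22 dB.
Stage 3: overshoot 6 dB → 6/5 = 1.2 dB → -26.8 dB.

-26.8 dB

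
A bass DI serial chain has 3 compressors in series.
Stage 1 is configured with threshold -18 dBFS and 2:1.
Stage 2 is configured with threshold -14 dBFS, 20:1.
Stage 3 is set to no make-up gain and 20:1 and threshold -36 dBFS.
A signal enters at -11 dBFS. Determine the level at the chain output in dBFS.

Stage 1: -11 dBFS is 7 dB over -18 dBFS; at 2:1 that becomes 3.5 dB over, giving -14.5 dBFS.
Stage 2: below threshold (-14.5 ≤ -14); passes unchanged; output -14.5 dBFS.
Stage 3: overshoot 21.5 dB → 21.5/20 = 1.075 dB → -34.925 dBFS.

-34.925 dBFS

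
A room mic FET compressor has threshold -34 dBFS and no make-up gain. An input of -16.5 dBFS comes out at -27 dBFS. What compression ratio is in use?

Input overshoot = -16.5 − (-34) = 17.5 dB; output overshoot = -27 − (-34) = 7 dB.
Ratio = 17.5 / 7 = 2.5.

2.5:1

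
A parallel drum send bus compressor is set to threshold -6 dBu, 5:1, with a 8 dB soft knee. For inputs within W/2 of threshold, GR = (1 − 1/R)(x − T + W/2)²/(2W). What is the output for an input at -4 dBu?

x − T + W/2 = -4 − (-6) + 4 = 6.
GR = (1 − 1/5) × 6² / 16 = 0.8 × 36 / 16 = 1.8 dB.
Output = -4 − 1.8 = -5.8 dBu.

-5.8 dBu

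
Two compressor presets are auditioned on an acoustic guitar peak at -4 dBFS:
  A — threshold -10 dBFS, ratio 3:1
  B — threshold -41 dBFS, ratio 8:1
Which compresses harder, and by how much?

A: overshoot 6 dB → output overshoot 2 dB → GR 4 dB.
B: overshoot 37 dB → output overshoot 4.625 dB → GR 32.375 dB.
B reduces 28.375 dB more.

B, by 28.375 dB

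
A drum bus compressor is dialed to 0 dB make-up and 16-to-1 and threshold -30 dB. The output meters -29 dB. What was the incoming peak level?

The compressed level sits -29 − (-30) = 1 dB over threshold.
Undo the ratio: input overshoot = 1 × 16 = 16 dB, giving input = -14 dB.

-14 dB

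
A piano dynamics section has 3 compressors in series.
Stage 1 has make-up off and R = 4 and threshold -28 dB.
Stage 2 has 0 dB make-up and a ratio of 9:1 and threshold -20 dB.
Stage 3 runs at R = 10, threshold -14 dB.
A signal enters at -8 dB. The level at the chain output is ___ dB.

-23 dB

Stage 1: 20 dB above -28 dB, reduced 4:1 to 5 dB above → -23 dB.
Stage 2: -23 dB is at or below the -20 dB threshold — no compression; output -23 dB.
Stage 3: -23 dB is at or below the -14 dB threshold — no compression; output -23 dB.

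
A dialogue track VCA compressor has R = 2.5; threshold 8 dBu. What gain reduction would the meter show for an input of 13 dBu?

3 dB

13 dBu exceeds the threshold by 5 dB.
A 2.5:1 ratio leaves 2 dB of that excess.
So the signal is attenuated by 5 − 2 = 3 dB.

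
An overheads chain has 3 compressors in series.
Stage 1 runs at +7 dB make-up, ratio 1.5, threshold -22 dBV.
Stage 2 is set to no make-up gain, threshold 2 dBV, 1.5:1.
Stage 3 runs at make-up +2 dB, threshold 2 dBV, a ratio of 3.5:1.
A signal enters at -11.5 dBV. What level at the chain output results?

Stage 1: -11.5 dBV is 10.5 dB over -22 dBV; at 1.5:1 that becomes 7 dB over, giving -15 dBV; +7 dB make-up → -8 dBV.
Stage 2: -8 dBV ≤ 2 dBV, so stage 2 doesn't engage; output -8 dBV.
Stage 3: -8 dBV is at or below the 2 dBV threshold — no compression; make-up brings it to -6 dBV.

-6 dBV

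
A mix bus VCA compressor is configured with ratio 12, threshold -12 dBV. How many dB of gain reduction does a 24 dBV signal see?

33 dB

24 dBV exceeds the threshold by 36 dB.
At 12:1, output sits 36/12 = 3 dB above threshold.
GR = overshoot in − overshoot out = 36 − 3 = 33 dB.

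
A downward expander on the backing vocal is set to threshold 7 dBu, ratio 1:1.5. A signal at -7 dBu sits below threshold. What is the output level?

The input is 14 dB below the 7 dBu threshold.
A 1:1.5 expander multiplies undershoot by 1.5: 14 × 1.5 = 21 dB below threshold.
Output = 7 − 21 = -14 dBu.

-14 dBu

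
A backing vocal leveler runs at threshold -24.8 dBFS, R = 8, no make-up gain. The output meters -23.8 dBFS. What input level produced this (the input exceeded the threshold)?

Post-compression overshoot = -23.8 − (-24.8) = 1 dB.
Before 8:1 compression the overshoot was 1 × 8 = 8 dB, so input = -24.8 + 8 = -16.8 dBFS.

-16.8 dBFS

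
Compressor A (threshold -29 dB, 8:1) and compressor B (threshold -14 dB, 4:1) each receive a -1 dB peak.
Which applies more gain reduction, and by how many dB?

A, by 14.75 dB

A: 28 dB over, compressed to 3.5 dB over, so 24.5 dB of GR.
B: 13 dB over, compressed to 3.25 dB over, so 9.75 dB of GR.
Difference: 14.75 dB in favour of A.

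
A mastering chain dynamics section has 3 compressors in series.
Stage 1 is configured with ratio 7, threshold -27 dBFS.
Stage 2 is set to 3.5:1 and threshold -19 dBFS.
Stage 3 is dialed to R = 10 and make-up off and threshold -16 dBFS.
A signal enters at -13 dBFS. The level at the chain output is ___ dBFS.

-25 dBFS

Stage 1: 14 dB above -27 dBFS, reduced 7:1 to 2 dB above → -25 dBFS.
Stage 2: -25 dBFS is at or below the -19 dBFS threshold — no compression; output -25 dBFS.
Stage 3: below threshold (-25 ≤ -16); passes unchanged; output -25 dBFS.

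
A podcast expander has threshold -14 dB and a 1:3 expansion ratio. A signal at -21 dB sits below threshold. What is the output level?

Undershoot = (-14) − (-21) = 7 dB.
At 1:3, that expands to 21 dB under threshold.
Output = -14 − 21 = -35 dB.

-35 dB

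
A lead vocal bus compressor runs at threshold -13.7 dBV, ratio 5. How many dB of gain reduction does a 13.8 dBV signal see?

Overshoot = 13.8 − (-13.7) = 27.5 dB.
At 5:1, output sits 27.5/5 = 5.5 dB above threshold.
Gain reduction = 27.5 − 5.5 = 22 dB.

22 dB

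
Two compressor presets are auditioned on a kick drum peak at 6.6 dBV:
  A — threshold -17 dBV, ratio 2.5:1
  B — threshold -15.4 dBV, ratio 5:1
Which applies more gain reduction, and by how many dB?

B, by 3.44 dB

A: GR = 23.6 − 23.6/2.5 = 14.16 dB.
B: GR = 22 − 22/5 = 17.6 dB.
Difference: 3.44 dB in favour of B.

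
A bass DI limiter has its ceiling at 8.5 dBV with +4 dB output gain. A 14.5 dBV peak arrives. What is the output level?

The limiter clamps the peak to its 8.5 dBV ceiling.
Output gain then adds 4 dB: 8.5 + 4 = 12.5 dBV.

12.5 dBV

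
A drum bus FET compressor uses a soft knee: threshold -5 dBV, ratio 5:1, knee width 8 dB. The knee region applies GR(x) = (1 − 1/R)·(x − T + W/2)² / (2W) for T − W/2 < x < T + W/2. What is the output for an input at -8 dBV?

x − T + W/2 = -8 − (-5) + 4 = 1.
GR = (1 − 1/5) × 1² / 16 = 0.8 × 1 / 16 = 0.05 dB.
Output = -8 − 0.05 = -8.05 dBV.

-8.05 dBV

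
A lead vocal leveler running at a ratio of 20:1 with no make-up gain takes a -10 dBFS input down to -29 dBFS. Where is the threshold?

-30 dBFS

Let T be the threshold. Output overshoot = (input overshoot)/R, so -29 − T = (-10 − T)/20.
20·(-29 − T) = -10 − T → 19·T = -580 − (-10) = -570.
T = -570/19 = -30 dBFS.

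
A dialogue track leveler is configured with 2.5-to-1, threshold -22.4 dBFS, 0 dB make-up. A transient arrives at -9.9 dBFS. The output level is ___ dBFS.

The input is 12.5 dB above the -22.4 dBFS threshold.
2.5:1 compression reduces that to 12.5/2.5 = 5 dB over.
That puts the output at -17.4 dBFS.

-17.4 dBFS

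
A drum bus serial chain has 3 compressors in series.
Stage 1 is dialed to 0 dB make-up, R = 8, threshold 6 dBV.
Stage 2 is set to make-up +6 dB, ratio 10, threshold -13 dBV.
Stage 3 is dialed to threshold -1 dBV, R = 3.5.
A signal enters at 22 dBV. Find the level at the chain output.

-4.9 dBV

Stage 1: 22 dBV is 16 dB over 6 dBV; at 8:1 that becomes 2 dB over, giving 8 dBV.
Stage 2: overshoot 21 dB → 21/10 = 2.1 dB → -10.9 dBV; +6 dB make-up → -4.9 dBV.
Stage 3: -4.9 dBV is at or below the -1 dBV threshold — no compression; output -4.9 dBV.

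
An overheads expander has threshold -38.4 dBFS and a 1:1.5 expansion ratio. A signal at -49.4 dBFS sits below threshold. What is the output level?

The input is 11 dB below the -38.4 dBFS threshold.
A 1:1.5 expander multiplies undershoot by 1.5: 11 × 1.5 = 16.5 dB below threshold.
Output = -38.4 − 16.5 = -54.9 dBFS.

-54.9 dBFS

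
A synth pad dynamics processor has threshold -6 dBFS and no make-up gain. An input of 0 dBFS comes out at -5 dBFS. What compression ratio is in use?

6:1

Input overshoot = 0 − (-6) = 6 dB; output overshoot = -5 − (-6) = 1 dB.
Ratio = 6 / 1 = 6.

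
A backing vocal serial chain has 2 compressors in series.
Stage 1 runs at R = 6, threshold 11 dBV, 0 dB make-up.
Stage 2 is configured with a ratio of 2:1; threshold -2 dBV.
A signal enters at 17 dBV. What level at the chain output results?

5 dBV

Stage 1: 17 dBV is 6 dB over 11 dBV; at 6:1 that becomes 1 dB over, giving 12 dBV.
Stage 2: overshoot 14 dB → 14/2 = 7 dB → 5 dBV.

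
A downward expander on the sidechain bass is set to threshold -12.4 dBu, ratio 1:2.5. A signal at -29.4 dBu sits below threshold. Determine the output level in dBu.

-54.9 dBu

Below threshold, a 1:2.5 expander applies gain = (2.5−1)×(T − x) of attenuation.
(2.5−1) × 17 = 25.5 dB, so output = -29.4 − 25.5 = -54.9 dBu.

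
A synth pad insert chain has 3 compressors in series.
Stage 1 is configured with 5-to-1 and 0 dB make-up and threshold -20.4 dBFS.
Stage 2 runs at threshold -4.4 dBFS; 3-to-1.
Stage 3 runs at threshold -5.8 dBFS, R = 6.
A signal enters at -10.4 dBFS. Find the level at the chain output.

Stage 1: 10 dB above -20.4 dBFS, reduced 5:1 to 2 dB above → -18.4 dBFS.
Stage 2: below threshold (-18.4 ≤ -4.4); passes unchanged; output -18.4 dBFS.
Stage 3: -18.4 dBFS ≤ -5.8 dBFS, so stage 3 doesn't engage; output -18.4 dBFS.

-18.4 dBFS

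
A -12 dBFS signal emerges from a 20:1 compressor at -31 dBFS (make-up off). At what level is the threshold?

-32 dBFS

Let T be the threshold. Output overshoot = (input overshoot)/R, so -31 − T = (-12 − T)/20.
20·(-31 − T) = -12 − T → 19·T = -620 − (-12) = -608.
T = -608/19 = -32 dBFS.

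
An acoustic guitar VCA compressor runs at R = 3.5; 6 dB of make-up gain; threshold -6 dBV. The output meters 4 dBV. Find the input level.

Stripping the +6 dB make-up gives -2 dBV at the gain stage.
That's 4 dB above the -6 dBV threshold.
Undo the ratio: input overshoot = 4 × 3.5 = 14 dB, giving input = 8 dBV.

8 dBV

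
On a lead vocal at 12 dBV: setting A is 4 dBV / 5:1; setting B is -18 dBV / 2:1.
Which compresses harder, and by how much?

A: overshoot 8 dB → output overshoot 1.6 dB → GR 6.4 dB.
B: overshoot 30 dB → output overshoot 15 dB → GR 15 dB.
B reduces 8.6 dB more.

B, by 8.6 dB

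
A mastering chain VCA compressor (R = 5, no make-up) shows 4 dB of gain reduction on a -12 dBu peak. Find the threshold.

-17 dBu

Let T be the threshold. Output overshoot = (input overshoot)/R, so -16 − T = (-12 − T)/5.
5·(-16 − T) = -12 − T → 4·T = -80 − (-12) = -68.
T = -68/4 = -17 dBu.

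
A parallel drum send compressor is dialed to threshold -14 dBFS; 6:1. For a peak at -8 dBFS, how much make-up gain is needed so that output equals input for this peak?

5 dB

Overshoot 6 dB → 6/6 = 1 dB after compression, so the compressed level is -14 + 1 = -13 dBFS.
Make-up = target − compressed = -8 − (-13) = 5 dB.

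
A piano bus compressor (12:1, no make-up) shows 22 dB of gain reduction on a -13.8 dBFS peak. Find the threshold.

-37.8 dBFS

Input is 24 dB above T (since output overshoot × R = input overshoot: (-35.8 − T)·12 = -13.8 − T gives T = -37.8 dBFS).
Check: -37.8 + (-13.8 − (-37.8))/12 = -37.8 + 2 = -35.8 dBFS. ✓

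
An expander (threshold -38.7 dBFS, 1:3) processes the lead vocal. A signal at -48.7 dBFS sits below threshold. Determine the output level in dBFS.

-68.7 dBFS

Below threshold, a 1:3 expander applies gain = (3−1)×(T − x) of attenuation.
(3−1) × 10 = 20 dB, so output = -48.7 − 20 = -68.7 dBFS.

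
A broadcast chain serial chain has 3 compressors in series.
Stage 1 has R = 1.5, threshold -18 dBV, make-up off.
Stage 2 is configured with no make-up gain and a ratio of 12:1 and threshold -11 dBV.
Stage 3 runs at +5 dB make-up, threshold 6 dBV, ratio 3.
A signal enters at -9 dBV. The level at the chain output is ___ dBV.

-7 dBV

Stage 1: overshoot 9 dB → 9/1.5 = 6 dB → -12 dBV.
Stage 2: -12 dBV ≤ -11 dBV, so stage 2 doesn't engage; output -12 dBV.
Stage 3: below threshold (-12 ≤ 6); passes unchanged; make-up brings it to -7 dBV.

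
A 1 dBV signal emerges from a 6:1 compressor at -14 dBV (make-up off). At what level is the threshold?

Input is 18 dB above T (since output overshoot × R = input overshoot: (-14 − T)·6 = 1 − T gives T = -17 dBV).
Check: -17 + (1 − (-17))/6 = -17 + 3 = -14 dBV. ✓

-17 dBV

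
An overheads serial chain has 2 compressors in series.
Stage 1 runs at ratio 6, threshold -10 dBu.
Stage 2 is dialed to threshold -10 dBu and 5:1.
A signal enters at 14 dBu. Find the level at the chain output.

Stage 1: 14 dBu is 24 dB over -10 dBu; at 6:1 that becomes 4 dB over, giving -6 dBu.
Stage 2: overshoot 4 dB → 4/5 = 0.8 dB → -9.2 dBu.

-9.2 dBu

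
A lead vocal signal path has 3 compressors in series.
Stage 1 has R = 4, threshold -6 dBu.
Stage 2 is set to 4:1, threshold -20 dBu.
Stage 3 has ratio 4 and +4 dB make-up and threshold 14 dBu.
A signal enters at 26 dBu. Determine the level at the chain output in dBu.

-10.5 dBu

Stage 1: 32 dB above -6 dBu, reduced 4:1 to 8 dB above → 2 dBu.
Stage 2: 22 dB above -20 dBu, reduced 4:1 to 5.5 dB above → -14.5 dBu.
Stage 3: -14.5 dBu is at or below the 14 dBu threshold — no compression; make-up brings it to -10.5 dBu.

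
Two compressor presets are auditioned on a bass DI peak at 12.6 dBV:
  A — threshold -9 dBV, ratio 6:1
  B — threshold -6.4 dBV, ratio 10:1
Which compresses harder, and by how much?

A, by 0.9 dB

A: overshoot 21.6 dB → output overshoot 3.6 dB → GR 18 dB.
B: overshoot 19 dB → output overshoot 1.9 dB → GR 17.1 dB.
Difference: 0.9 dB in favour of A.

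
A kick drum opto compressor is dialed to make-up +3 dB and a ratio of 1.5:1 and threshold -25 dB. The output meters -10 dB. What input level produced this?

-7 dB

Remove make-up: -10 − 3 = -13 dB.
That's 12 dB above the -25 dB threshold.
Before 1.5:1 compression the overshoot was 12 × 1.5 = 18 dB, so input = -25 + 18 = -7 dB.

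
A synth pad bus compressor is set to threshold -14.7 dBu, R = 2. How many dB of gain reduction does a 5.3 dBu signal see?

10 dB

5.3 dBu exceeds the threshold by 20 dB.
At 2:1, output sits 20/2 = 10 dB above threshold.
Gain reduction = 20 − 10 = 10 dB.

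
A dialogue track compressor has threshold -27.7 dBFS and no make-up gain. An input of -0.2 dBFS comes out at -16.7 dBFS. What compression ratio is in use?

2.5:1

Input overshoot = -0.2 − (-27.7) = 27.5 dB; output overshoot = -16.7 − (-27.7) = 11 dB.
Ratio = 27.5 / 11 = 2.5.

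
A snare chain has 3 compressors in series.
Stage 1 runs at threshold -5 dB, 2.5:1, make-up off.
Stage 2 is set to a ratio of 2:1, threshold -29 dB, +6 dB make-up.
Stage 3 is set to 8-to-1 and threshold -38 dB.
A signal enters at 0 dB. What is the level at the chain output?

-34.5 dB

Stage 1: 0 dB is 5 dB over -5 dB; at 2.5:1 that becomes 2 dB over, giving -3 dB.
Stage 2: 26 dB above -29 dB, reduced 2:1 to 13 dB above → -16 dB; +6 dB make-up → -10 dB.
Stage 3: overshoot 28 dB → 28/8 = 3.5 dB → -34.5 dB.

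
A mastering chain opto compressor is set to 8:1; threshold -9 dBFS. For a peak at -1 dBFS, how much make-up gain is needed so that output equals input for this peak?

7 dB

The peak compresses to -9 + 8/8 = -8 dBFS.
To reach -1 dBFS requires -1 − (-8) = 7 dB of make-up.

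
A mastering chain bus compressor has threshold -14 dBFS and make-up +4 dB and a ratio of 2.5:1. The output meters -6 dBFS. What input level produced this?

-4 dBFS

Stripping the +4 dB make-up gives -10 dBFS at the gain stage.
That's 4 dB above the -14 dBFS threshold.
Undo the ratio: input overshoot = 4 × 2.5 = 10 dB, giving input = -4 dBFS.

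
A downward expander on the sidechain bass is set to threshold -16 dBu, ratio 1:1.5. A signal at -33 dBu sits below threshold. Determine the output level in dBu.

-41.5 dBu

The input is 17 dB below the -16 dBu threshold.
A 1:1.5 expander multiplies undershoot by 1.5: 17 × 1.5 = 25.5 dB below threshold.
Output = -16 − 25.5 = -41.5 dBu.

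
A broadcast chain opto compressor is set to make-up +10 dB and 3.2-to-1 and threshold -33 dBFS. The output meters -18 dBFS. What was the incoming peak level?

Remove make-up: -18 − 10 = -28 dBFS.
The compressed level sits -28 − (-33) = 5 dB over threshold.
Before 3.2:1 compression the overshoot was 5 × 3.2 = 16 dB, so input = -33 + 16 = -17 dBFS.

-17 dBFS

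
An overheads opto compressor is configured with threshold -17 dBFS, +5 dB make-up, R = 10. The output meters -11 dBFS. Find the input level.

Before make-up, the level was -11 − 5 = -16 dBFS.
The compressed level sits -16 − (-17) = 1 dB over threshold.
Undo the ratio: input overshoot = 1 × 10 = 10 dB, giving input = -7 dBFS.

-7 dBFS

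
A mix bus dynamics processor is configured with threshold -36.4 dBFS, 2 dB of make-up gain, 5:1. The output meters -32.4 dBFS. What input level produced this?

Before make-up, the level was -32.4 − 2 = -34.4 dBFS.
That's 2 dB above the -36.4 dBFS threshold.
Input overshoot = R × output overshoot = 10 dB → input = -36.4 + 10 = -26.4 dBFS.

-26.4 dBFS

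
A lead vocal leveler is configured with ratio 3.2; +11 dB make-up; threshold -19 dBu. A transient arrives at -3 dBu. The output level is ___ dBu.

The input is 16 dB above the -19 dBu threshold.
The 16 dB excess becomes 5 dB after 3.2:1 reduction.
Output = -19 + 5 = -14 dBu; make-up adds 11 dB, giving -3 dBu.

-3 dBu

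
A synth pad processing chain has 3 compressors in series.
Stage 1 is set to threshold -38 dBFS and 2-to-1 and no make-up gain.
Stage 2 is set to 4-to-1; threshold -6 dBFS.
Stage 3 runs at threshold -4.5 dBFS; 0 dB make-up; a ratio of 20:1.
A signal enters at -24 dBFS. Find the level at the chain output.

Stage 1: 14 dB above -38 dBFS, reduced 2:1 to 7 dB above → -31 dBFS.
Stage 2: -31 dBFS ≤ -6 dBFS, so stage 2 doesn't engage; output -31 dBFS.
Stage 3: below threshold (-31 ≤ -4.5); passes unchanged; output -31 dBFS.

-31 dBFS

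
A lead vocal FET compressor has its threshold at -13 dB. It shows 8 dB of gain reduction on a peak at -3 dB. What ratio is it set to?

5:1

Input overshoot = -3 − (-13) = 10 dB.
Output overshoot = 10 − 8 = 2 dB.
Ratio = input overshoot / output overshoot = 10 / 2 = 5.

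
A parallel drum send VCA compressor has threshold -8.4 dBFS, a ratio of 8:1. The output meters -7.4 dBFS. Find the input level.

The compressed level sits -7.4 − (-8.4) = 1 dB over threshold.
Before 8:1 compression the overshoot was 1 × 8 = 8 dB, so input = -8.4 + 8 = -0.4 dBFS.

-0.4 dBFS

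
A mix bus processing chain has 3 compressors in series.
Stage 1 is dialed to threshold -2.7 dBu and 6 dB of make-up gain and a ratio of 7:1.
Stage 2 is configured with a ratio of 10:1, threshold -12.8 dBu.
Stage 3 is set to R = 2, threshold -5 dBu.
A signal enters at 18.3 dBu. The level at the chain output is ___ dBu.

-10.89 dBu

Stage 1: 18.3 dBu is 21 dB over -2.7 dBu; at 7:1 that becomes 3 dB over, giving 0.3 dBu; +6 dB make-up → 6.3 dBu.
Stage 2: 19.1 dB above -12.8 dBu, reduced 10:1 to 1.91 dB above → -10.89 dBu.
Stage 3: below threshold (-10.89 ≤ -5); passes unchanged; output -10.89 dBu.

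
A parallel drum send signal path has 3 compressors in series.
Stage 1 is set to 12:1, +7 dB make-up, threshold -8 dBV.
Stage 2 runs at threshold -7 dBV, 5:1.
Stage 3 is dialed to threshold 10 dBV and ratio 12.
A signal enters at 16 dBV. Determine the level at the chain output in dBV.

-5.4 dBV

Stage 1: 24 dB above -8 dBV, reduced 12:1 to 2 dB above → -6 dBV; +7 dB make-up → 1 dBV.
Stage 2: 1 dBV is 8 dB over -7 dBV; at 5:1 that becomes 1.6 dB over, giving -5.4 dBV.
Stage 3: -5.4 dBV is at or below the 10 dBV threshold — no compression; output -5.4 dBV.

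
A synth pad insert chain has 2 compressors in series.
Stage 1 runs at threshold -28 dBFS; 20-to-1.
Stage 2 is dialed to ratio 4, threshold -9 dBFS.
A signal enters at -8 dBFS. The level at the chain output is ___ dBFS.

-27 dBFS

Stage 1: 20 dB above -28 dBFS, reduced 20:1 to 1 dB above → -27 dBFS.
Stage 2: -27 dBFS ≤ -9 dBFS, so stage 2 doesn't engage; output -27 dBFS.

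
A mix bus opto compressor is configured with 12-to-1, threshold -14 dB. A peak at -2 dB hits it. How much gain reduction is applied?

11 dB

-2 dB exceeds the threshold by 12 dB.
After 12:1 compression the overshoot becomes 12/12 = 1 dB.
Gain reduction = 12 − 1 = 11 dB.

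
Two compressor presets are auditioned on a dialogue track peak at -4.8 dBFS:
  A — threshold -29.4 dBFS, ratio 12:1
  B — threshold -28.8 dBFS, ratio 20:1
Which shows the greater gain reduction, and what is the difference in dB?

B, by 0.25 dB

A: overshoot 24.6 dB → output overshoot 2.05 dB → GR 22.55 dB.
B: overshoot 24 dB → output overshoot 1.2 dB → GR 22.8 dB.
B applies 0.25 dB more gain reduction.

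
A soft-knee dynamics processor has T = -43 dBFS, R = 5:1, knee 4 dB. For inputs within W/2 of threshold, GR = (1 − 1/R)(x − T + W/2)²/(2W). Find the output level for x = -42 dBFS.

-42.9 dBFS

x − T + W/2 = -42 − (-43) + 2 = 3.
GR = (1 − 1/5) × 3² / 8 = 0.8 × 9 / 8 = 0.9 dB.
Output = -42 − 0.9 = -42.9 dBFS.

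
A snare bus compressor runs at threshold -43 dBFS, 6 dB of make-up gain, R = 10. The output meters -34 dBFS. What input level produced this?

-13 dBFS

Remove make-up: -34 − 6 = -40 dBFS.
Post-compression overshoot = -40 − (-43) = 3 dB.
Before 10:1 compression the overshoot was 3 × 10 = 30 dB, so input = -43 + 30 = -13 dBFS.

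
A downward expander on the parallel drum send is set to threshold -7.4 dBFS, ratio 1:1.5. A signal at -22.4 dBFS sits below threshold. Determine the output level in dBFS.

-29.9 dBFS

The input is 15 dB below the -7.4 dBFS threshold.
A 1:1.5 expander multiplies undershoot by 1.5: 15 × 1.5 = 22.5 dB below threshold.
Output = -7.4 − 22.5 = -29.9 dBFS.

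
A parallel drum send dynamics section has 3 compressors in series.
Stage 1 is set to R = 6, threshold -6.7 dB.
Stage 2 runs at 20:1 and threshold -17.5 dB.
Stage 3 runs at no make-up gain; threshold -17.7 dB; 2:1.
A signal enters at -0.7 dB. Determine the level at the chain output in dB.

Stage 1: 6 dB above -6.7 dB, reduced 6:1 to 1 dB above → -5.7 dB.
Stage 2: -5.7 dB is 11.8 dB over -17.5 dB; at 20:1 that becomes 0.59 dB over, giving -16.91 dB.
Stage 3: overshoot 0.79 dB → 0.79/2 = 0.395 dB → -17.305 dB.

-17.305 dB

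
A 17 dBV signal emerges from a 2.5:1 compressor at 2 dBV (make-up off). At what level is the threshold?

Gain reduction = 17 − 2 = 15 dB; output overshoot = GR / (R − 1) = 15 / 1.5 = 10 dB.
Threshold = output − output overshoot = 2 − 10 = -8 dBV.

-8 dBV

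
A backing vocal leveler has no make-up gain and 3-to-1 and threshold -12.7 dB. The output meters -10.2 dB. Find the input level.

That's 2.5 dB above the -12.7 dB threshold.
Before 3:1 compression the overshoot was 2.5 × 3 = 7.5 dB, so input = -12.7 + 7.5 = -5.2 dB.

-5.2 dB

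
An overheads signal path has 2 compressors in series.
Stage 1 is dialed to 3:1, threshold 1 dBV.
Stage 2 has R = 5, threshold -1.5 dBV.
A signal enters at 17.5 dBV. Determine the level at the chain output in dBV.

Stage 1: overshoot 16.5 dB → 16.5/3 = 5.5 dB → 6.5 dBV.
Stage 2: 8 dB above -1.5 dBV, reduced 5:1 to 1.6 dB above → 0.1 dBV.

0.1 dBV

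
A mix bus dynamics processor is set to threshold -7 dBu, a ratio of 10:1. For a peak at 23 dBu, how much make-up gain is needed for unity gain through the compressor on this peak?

Overshoot 30 dB → 30/10 = 3 dB after compression, so the compressed level is -7 + 3 = -4 dBu.
Make-up = target − compressed = 23 − (-4) = 27 dB.

27 dB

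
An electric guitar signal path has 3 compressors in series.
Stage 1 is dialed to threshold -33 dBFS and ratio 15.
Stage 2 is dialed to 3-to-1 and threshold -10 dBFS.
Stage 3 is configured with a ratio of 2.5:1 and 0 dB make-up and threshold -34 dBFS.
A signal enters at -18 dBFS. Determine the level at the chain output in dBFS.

Stage 1: -18 dBFS is 15 dB over -33 dBFS; at 15:1 that becomes 1 dB over, giving -32 dBFS.
Stage 2: below threshold (-32 ≤ -10); passes unchanged; output -32 dBFS.
Stage 3: 2 dB above -34 dBFS, reduced 2.5:1 to 0.8 dB above → -33.2 dBFS.

-33.2 dBFS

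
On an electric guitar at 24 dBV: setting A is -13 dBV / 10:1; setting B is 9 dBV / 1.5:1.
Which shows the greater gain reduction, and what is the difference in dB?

A: 37 dB over, compressed to 3.7 dB over, so 33.3 dB of GR.
B: 15 dB over, compressed to 10 dB over, so 5 dB of GR.
Difference: 28.3 dB in favour of A.

A, by 28.3 dB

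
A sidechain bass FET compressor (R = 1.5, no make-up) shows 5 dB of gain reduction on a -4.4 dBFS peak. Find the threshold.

-19.4 dBFS

Let T be the threshold. Output overshoot = (input overshoot)/R, so -9.4 − T = (-4.4 − T)/1.5.
1.5·(-9.4 − T) = -4.4 − T → 0.5·T = -14.1 − (-4.4) = -9.7.
T = -9.7/0.5 = -19.4 dBFS.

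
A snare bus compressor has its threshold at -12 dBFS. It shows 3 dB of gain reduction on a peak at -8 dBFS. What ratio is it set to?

4:1

Input overshoot = -8 − (-12) = 4 dB.
Output overshoot = 4 − 3 = 1 dB.
Ratio = input overshoot / output overshoot = 4 / 1 = 4.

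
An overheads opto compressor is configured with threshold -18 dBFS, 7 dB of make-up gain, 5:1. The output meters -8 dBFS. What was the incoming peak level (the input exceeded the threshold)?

-3 dBFS

Remove make-up: -8 − 7 = -15 dBFS.
That's 3 dB above the -18 dBFS threshold.
Undo the ratio: input overshoot = 3 × 5 = 15 dB, giving input = -3 dBFS.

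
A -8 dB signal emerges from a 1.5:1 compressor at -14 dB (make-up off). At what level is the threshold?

Input is 18 dB above T (since output overshoot × R = input overshoot: (-14 − T)·1.5 = -8 − T gives T = -26 dB).
Check: -26 + (-8 − (-26))/1.5 = -26 + 12 = -14 dB. ✓

-26 dB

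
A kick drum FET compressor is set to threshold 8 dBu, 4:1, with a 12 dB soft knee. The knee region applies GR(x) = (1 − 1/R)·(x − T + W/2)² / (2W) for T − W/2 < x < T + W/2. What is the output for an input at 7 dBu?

6.21875 dBu

x − T + W/2 = 7 − 8 + 6 = 5.
GR = (1 − 1/4) × 5² / 24 = 0.75 × 25 / 24 = 0.78125 dB.
Output = 7 − 0.78125 = 6.21875 dBu.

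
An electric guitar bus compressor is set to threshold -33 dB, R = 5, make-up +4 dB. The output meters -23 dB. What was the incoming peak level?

-3 dB

Before make-up, the level was -23 − 4 = -27 dB.
The compressed level sits -27 − (-33) = 6 dB over threshold.
Undo the ratio: input overshoot = 6 × 5 = 30 dB, giving input = -3 dB.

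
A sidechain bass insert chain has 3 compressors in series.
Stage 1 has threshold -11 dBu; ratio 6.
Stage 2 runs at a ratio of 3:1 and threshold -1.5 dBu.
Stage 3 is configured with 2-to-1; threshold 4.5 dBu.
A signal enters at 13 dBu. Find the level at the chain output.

-7 dBu

Stage 1: 13 dBu is 24 dB over -11 dBu; at 6:1 that becomes 4 dB over, giving -7 dBu.
Stage 2: -7 dBu ≤ -1.5 dBu, so stage 2 doesn't engage; output -7 dBu.
Stage 3: -7 dBu is at or below the 4.5 dBu threshold — no compression; output -7 dBu.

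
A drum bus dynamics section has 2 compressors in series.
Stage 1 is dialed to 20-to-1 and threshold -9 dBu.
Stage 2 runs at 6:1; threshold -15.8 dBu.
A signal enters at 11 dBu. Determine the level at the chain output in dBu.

-14.5 dBu

Stage 1: overshoot 20 dB → 20/20 = 1 dB → -8 dBu.
Stage 2: 7.8 dB above -15.8 dBu, reduced 6:1 to 1.3 dB above → -14.5 dBu.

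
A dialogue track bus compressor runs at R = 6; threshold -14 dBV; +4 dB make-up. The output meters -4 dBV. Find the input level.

Stripping the +4 dB make-up gives -8 dBV at the gain stage.
That's 6 dB above the -14 dBV threshold.
Before 6:1 compression the overshoot was 6 × 6 = 36 dB, so input = -14 + 36 = 22 dBV.

22 dBV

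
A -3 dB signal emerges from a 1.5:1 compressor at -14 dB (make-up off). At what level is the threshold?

-36 dB

Input is 33 dB above T (since output overshoot × R = input overshoot: (-14 − T)·1.5 = -3 − T gives T = -36 dB).
Check: -36 + (-3 − (-36))/1.5 = -36 + 22 = -14 dB. ✓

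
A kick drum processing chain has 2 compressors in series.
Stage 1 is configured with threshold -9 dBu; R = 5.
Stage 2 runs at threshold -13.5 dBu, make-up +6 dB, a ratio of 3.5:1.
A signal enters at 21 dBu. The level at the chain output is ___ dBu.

Stage 1: 21 dBu is 30 dB over -9 dBu; at 5:1 that becomes 6 dB over, giving -3 dBu.
Stage 2: 10.5 dB above -13.5 dBu, reduced 3.5:1 to 3 dB above → -10.5 dBu; +6 dB make-up → -4.5 dBu.

-4.5 dBu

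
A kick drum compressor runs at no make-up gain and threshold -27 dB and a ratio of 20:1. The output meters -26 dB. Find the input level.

-7 dB

Post-compression overshoot = -26 − (-27) = 1 dB.
Undo the ratio: input overshoot = 1 × 20 = 20 dB, giving input = -7 dB.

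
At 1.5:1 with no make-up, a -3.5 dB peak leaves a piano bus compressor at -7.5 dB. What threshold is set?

Input is 12 dB above T (since output overshoot × R = input overshoot: (-7.5 − T)·1.5 = -3.5 − T gives T = -15.5 dB).
Check: -15.5 + (-3.5 − (-15.5))/1.5 = -15.5 + 8 = -7.5 dB. ✓

-15.5 dB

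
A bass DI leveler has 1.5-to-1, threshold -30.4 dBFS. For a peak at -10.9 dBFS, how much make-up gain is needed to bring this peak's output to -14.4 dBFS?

Overshoot 19.5 dB → 19.5/1.5 = 13 dB after compression, so the compressed level is -30.4 + 13 = -17.4 dBFS.
Make-up = target − compressed = -14.4 − (-17.4) = 3 dB.

3 dB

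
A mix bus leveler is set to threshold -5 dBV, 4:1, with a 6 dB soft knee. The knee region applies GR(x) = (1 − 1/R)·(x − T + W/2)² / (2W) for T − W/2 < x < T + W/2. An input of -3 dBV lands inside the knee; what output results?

x − T + W/2 = -3 − (-5) + 3 = 5.
GR = (1 − 1/4) × 5² / 12 = 0.75 × 25 / 12 = 1.5625 dB.
Output = -3 − 1.5625 = -4.5625 dBV.

-4.5625 dBV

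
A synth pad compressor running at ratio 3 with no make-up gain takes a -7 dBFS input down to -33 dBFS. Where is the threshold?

-46 dBFS

Input is 39 dB above T (since output overshoot × R = input overshoot: (-33 − T)·3 = -7 − T gives T = -46 dBFS).
Check: -46 + (-7 − (-46))/3 = -46 + 13 = -33 dBFS. ✓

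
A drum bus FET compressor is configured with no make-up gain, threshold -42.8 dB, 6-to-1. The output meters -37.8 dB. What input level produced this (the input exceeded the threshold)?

The compressed level sits -37.8 − (-42.8) = 5 dB over threshold.
Undo the ratio: input overshoot = 5 × 6 = 30 dB, giving input = -12.8 dB.

-12.8 dB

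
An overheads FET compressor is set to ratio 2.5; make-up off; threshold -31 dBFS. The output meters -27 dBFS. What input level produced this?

Post-compression overshoot = -27 − (-31) = 4 dB.
Input overshoot = R × output overshoot = 10 dB → input = -31 + 10 = -21 dBFS.

-21 dBFS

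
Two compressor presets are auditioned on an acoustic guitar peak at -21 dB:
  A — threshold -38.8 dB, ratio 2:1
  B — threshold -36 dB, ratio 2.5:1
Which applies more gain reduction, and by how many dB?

B, by 0.1 dB

A: overshoot 17.8 dB → output overshoot 8.9 dB → GR 8.9 dB.
B: overshoot 15 dB → output overshoot 6 dB → GR 9 dB.
B applies 0.1 dB more gain reduction.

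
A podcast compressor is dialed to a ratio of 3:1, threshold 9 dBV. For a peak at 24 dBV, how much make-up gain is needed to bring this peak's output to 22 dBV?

8 dB

Overshoot 15 dB → 15/3 = 5 dB after compression, so the compressed level is 9 + 5 = 14 dBV.
Make-up = target − compressed = 22 − 14 = 8 dB.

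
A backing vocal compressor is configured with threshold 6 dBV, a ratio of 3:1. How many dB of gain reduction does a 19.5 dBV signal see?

9 dB

19.5 dBV exceeds the threshold by 13.5 dB.
A 3:1 ratio leaves 4.5 dB of that excess.
Gain reduction = 13.5 − 4.5 = 9 dB.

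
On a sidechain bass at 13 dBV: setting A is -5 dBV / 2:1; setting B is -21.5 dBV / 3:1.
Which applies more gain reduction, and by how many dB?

B, by 14 dB

A: overshoot 18 dB → output overshoot 9 dB → GR 9 dB.
B: overshoot 34.5 dB → output overshoot 11.5 dB → GR 23 dB.
B reduces 14 dB more.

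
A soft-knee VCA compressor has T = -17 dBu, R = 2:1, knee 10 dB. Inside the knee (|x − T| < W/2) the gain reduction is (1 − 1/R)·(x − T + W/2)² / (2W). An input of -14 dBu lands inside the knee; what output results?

x − T + W/2 = -14 − (-17) + 5 = 8.
GR = (1 − 1/2) × 8² / 20 = 0.5 × 64 / 20 = 1.6 dB.
Output = -14 − 1.6 = -15.6 dBu.

-15.6 dBu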